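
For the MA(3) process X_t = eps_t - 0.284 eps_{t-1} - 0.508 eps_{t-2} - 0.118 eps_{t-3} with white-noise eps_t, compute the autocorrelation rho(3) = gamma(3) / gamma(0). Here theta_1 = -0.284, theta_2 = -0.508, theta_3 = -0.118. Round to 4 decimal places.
\rho(3) = -0.0872

For an MA(q) process with theta_0 = 1, the autocovariance is
  gamma(k) = sigma^2 * sum_{i=0..q-k} theta_i * theta_{i+k},
and rho(k) = gamma(k) / gamma(0). Sigma^2 cancels.
  numerator   = (1)*(-0.118) = -0.118.
  denominator = (1)^2 + (-0.284)^2 + (-0.508)^2 + (-0.118)^2 = 1.352644.
  rho(3) = -0.118 / 1.352644 = -0.0872.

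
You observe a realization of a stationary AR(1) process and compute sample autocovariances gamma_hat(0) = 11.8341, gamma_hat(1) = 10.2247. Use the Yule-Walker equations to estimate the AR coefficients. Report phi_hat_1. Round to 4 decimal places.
\hat\phi_{1} = 0.8640

The Yule-Walker equations for an AR(p) process read, in matrix form,
  Gamma_p phi = r_p,   with   (Gamma_p)_{ij} = gamma(|i - j|),
                       (r_p)_i = gamma(i),   i,j = 1..p.
Substitute the sample gammas (Toeplitz matrix and right-hand side of size 1):
  Gamma_p = [[11.8341]]
  r_p     = [10.2247]
With p = 1 this is the single equation gamma(0) phi_1 = gamma(1):
  phi_hat_1 = gamma(1) / gamma(0) = 10.2247 / 11.8341 = 0.8640.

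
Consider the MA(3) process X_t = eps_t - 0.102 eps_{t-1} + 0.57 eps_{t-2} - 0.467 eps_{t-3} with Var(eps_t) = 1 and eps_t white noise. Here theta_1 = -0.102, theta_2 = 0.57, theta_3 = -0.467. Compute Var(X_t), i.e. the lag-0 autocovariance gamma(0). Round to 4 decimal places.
\gamma(0) = 1.5534

For an MA(q) process X_t = eps_t + sum_i theta_i eps_{t-i} with
Var(eps_t) = sigma^2, the variance is
  gamma(0) = sigma^2 * (1 + sum_i theta_i^2).
  sum_i theta_i^2 = (-0.102)^2 + (0.57)^2 + (-0.467)^2 = 0.010404 + 0.3249 + 0.218089 = 0.553393.
  gamma(0) = 1 * (1 + 0.553393) = 1 * 1.553393 = 1.553393, which rounds to 1.5534.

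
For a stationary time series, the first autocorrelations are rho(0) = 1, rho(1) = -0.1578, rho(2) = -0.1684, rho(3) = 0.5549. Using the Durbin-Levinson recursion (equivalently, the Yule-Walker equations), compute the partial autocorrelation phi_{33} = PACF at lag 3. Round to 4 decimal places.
\phi_{33} = 0.5250

The PACF at lag k is phi_{kk}, the last component of the solution
to the Yule-Walker system G_k phi = r_k where
  (G_k)_{ij} = rho(|i - j|), (r_k)_i = rho(i), i,j = 1..k.
Equivalently, Durbin-Levinson gives phi_{kk} iteratively:
  phi_{11} = rho(1)
  phi_{kk} = [rho(k) - sum_{j=1..k-1} phi_{k-1,j} rho(k-j)]
            / [1 - sum_{j=1..k-1} phi_{k-1,j} rho(j)],
  phi_{k,j} = phi_{k-1,j} - phi_{kk} phi_{k-1,k-j},  j = 1..k-1.
Step k = 1:
  phi_11 = rho(1) = -0.1578.
Step k = 2:
  phi_22 = [rho(2) - phi_11 rho(1)] / [1 - phi_11 rho(1)] = [-0.1684 - (-0.1578)(-0.1578)] / [1 - (-0.1578)(-0.1578)]
         = -0.19330084 / 0.97509916 = -0.198237.
  Update: phi_21 = phi_11 - phi_22 phi_11 = -0.1578 - (-0.198237)(-0.1578) = -0.189082.
Step k = 3:
  phi_33 = [rho(3) - phi_21 rho(2) - phi_22 rho(1)] / [1 - phi_21 rho(1) - phi_22 rho(2)]
    numerator   = 0.5549 - (-0.189082)(-0.1684) - (-0.198237)(-0.1578) = 0.49177681
    denominator = 1 - (-0.189082)(-0.1578) - (-0.198237)(-0.1684) = 0.93677976
  phi_33 = 0.49177681 / 0.93677976 = 0.525.
Therefore phi_{33} = 0.5250.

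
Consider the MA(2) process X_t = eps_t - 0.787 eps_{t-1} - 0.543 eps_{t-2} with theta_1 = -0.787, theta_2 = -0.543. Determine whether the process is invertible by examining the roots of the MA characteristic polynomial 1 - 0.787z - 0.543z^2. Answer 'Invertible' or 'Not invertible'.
\text{Not invertible}

The MA(q) characteristic polynomial is P(z) = 1 - 0.787z - 0.543z^2.
Invertibility requires all roots to lie outside the unit circle, i.e. |z| > 1 for every root.
Set 1 + (-0.787) z + (-0.543) z^2 = 0, i.e. a z^2 + b z + c = 0 with a = -0.543, b = -0.787, c = 1.
Discriminant D = b^2 - 4ac = (-0.787)^2 - 4*(-0.543)*1 = 0.619369 - (-2.172) = 2.791369.
D >= 0, so the roots are real: z = (-b +/- sqrt(D)) / (2a) = (0.787 +/- 1.670739) / (-1.086).
  z_1 = (0.787 + 1.670739) / (-1.086) = -2.2631,   |z_1| = 2.2631.
  z_2 = (0.787 - 1.670739) / (-1.086) = 0.8138,   |z_2| = 0.8138.
Moduli of all roots: 2.2631, 0.8138.
All moduli strictly greater than 1? No.
Verdict: Not invertible.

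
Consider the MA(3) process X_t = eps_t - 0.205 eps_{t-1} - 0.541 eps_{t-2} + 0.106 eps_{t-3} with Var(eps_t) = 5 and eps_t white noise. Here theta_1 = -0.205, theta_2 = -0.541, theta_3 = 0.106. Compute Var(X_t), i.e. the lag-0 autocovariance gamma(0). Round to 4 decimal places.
\gamma(0) = 6.7297

For an MA(q) process X_t = eps_t + sum_i theta_i eps_{t-i} with
Var(eps_t) = sigma^2, the variance is
  gamma(0) = sigma^2 * (1 + sum_i theta_i^2).
  sum_i theta_i^2 = (-0.205)^2 + (-0.541)^2 + (0.106)^2 = 0.042025 + 0.292681 + 0.011236 = 0.345942.
  gamma(0) = 5 * (1 + 0.345942) = 5 * 1.345942 = 6.72971, which rounds to 6.7297.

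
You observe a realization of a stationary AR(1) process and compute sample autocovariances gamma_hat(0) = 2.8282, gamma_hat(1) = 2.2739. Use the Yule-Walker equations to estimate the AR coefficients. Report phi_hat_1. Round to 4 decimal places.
\hat\phi_{1} = 0.8040

The Yule-Walker equations for an AR(p) process read, in matrix form,
  Gamma_p phi = r_p,   with   (Gamma_p)_{ij} = gamma(|i - j|),
                       (r_p)_i = gamma(i),   i,j = 1..p.
Substitute the sample gammas (Toeplitz matrix and right-hand side of size 1):
  Gamma_p = [[2.8282]]
  r_p     = [2.2739]
With p = 1 this is the single equation gamma(0) phi_1 = gamma(1):
  phi_hat_1 = gamma(1) / gamma(0) = 2.2739 / 2.8282 = 0.8040.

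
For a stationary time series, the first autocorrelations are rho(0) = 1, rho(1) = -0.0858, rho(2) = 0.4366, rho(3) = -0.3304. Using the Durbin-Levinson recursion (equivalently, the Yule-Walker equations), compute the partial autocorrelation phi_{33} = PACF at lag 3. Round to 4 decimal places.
\phi_{33} = -0.3371

The PACF at lag k is phi_{kk}, the last component of the solution
to the Yule-Walker system G_k phi = r_k where
  (G_k)_{ij} = rho(|i - j|), (r_k)_i = rho(i), i,j = 1..k.
Equivalently, Durbin-Levinson gives phi_{kk} iteratively:
  phi_{11} = rho(1)
  phi_{kk} = [rho(k) - sum_{j=1..k-1} phi_{k-1,j} rho(k-j)]
            / [1 - sum_{j=1..k-1} phi_{k-1,j} rho(j)],
  phi_{k,j} = phi_{k-1,j} - phi_{kk} phi_{k-1,k-j},  j = 1..k-1.
Step k = 1:
  phi_11 = rho(1) = -0.0858.
Step k = 2:
  phi_22 = [rho(2) - phi_11 rho(1)] / [1 - phi_11 rho(1)] = [0.4366 - (-0.0858)(-0.0858)] / [1 - (-0.0858)(-0.0858)]
         = 0.42923836 / 0.99263836 = 0.432422.
  Update: phi_21 = phi_11 - phi_22 phi_11 = -0.0858 - (0.432422)(-0.0858) = -0.048698.
Step k = 3:
  phi_33 = [rho(3) - phi_21 rho(2) - phi_22 rho(1)] / [1 - phi_21 rho(1) - phi_22 rho(2)]
    numerator   = -0.3304 - (-0.048698)(0.4366) - (0.432422)(-0.0858) = -0.27203658
    denominator = 1 - (-0.048698)(-0.0858) - (0.432422)(0.4366) = 0.80702638
  phi_33 = -0.27203658 / 0.80702638 = -0.3371.
Therefore phi_{33} = -0.3371.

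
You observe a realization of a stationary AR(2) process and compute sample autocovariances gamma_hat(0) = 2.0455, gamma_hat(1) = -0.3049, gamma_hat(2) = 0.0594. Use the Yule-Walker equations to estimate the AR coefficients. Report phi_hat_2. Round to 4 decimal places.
\hat\phi_{2} = 0.0070

The Yule-Walker equations for an AR(p) process read, in matrix form,
  Gamma_p phi = r_p,   with   (Gamma_p)_{ij} = gamma(|i - j|),
                       (r_p)_i = gamma(i),   i,j = 1..p.
Substitute the sample gammas (Toeplitz matrix and right-hand side of size 2):
  Gamma_p = [[2.0455, -0.3049], [-0.3049, 2.0455]]
  r_p     = [-0.3049, 0.0594]
Written out:
  2.0455 phi_1 - 0.3049 phi_2 = -0.3049
  -0.3049 phi_1 + 2.0455 phi_2 = 0.0594
Solve by Cramer's rule:
  det = gamma(0)^2 - gamma(1)^2 = (2.0455)^2 - (-0.3049)^2 = 4.18407025 - 0.09296401 = 4.09110624
  phi_hat_1 = [gamma(1) gamma(0) - gamma(1) gamma(2)] / det = [(-0.3049)(2.0455) - (-0.3049)(0.0594)] / 4.09110624 = -0.60556189 / 4.09110624 = -0.148
  phi_hat_2 = [gamma(0) gamma(2) - gamma(1)^2] / det = [(2.0455)(0.0594) - (-0.3049)^2] / 4.09110624 = 0.02853869 / 4.09110624 = 0.007
So phi_hat = [-0.1480, 0.0070].
Therefore phi_hat_2 = 0.0070.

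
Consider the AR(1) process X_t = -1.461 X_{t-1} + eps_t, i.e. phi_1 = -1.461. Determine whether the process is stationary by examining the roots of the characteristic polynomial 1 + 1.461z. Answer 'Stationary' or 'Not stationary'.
\text{Not stationary}

The AR(p) characteristic polynomial is P(z) = 1 + 1.461z.
Stationarity requires all roots to lie outside the unit circle, i.e. |z| > 1 for every root.
This is linear in z: 1 + (1.461) z = 0  =>  z = -1/(1.461) = -0.684463,  |z| = 0.684463.
Moduli of all roots: 0.6845.
All moduli strictly greater than 1? No.
Verdict: Not stationary.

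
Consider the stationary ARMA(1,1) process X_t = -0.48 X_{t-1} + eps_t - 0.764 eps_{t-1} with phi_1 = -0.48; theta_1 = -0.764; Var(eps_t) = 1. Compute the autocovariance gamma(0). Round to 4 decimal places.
\gamma(0) = 3.0108

Multiply the model equation by X_{t-k} and take expectations. With theta_0 = psi_0 = 1 and psi_j the MA(infinity) weights, this gives
  gamma(k) - sum_i phi_i gamma(k-i) = c_k,
  c_k = sigma^2 * sum_{j=k..q} theta_j psi_{j-k}   (c_k = 0 for k > q),
using gamma(-m) = gamma(m).
psi-weights needed (psi_j = theta_j + sum_i phi_i psi_{j-i}):
  psi_1 = theta_1 + phi_1 = -0.764 + (-0.48) = -1.244
Right-hand sides:
  c_0 = sigma^2 (1 + theta_1 psi_1) = 1 * (1 + (-0.764)(-1.244)) = 1 * 1.950416 = 1.950416
  c_1 = sigma^2 theta_1 = 1 * (-0.764) = -0.764
  c_2 = 0
Equations for k = 0 and k = 1 (AR order 1):
  gamma(0) = phi_1 gamma(1) + c_0
  gamma(1) = phi_1 gamma(0) + c_1
Substituting the second into the first: gamma(0) (1 - phi_1^2) = c_0 + phi_1 c_1, so
  gamma(0) = (c_0 + phi_1 c_1) / (1 - phi_1^2) = (1.950416 + (-0.48)(-0.764)) / (1 - (-0.48)^2) = 2.317136 / 0.7696 = 3.010832.
Therefore gamma(0) = 3.0108 (to 4 decimal places).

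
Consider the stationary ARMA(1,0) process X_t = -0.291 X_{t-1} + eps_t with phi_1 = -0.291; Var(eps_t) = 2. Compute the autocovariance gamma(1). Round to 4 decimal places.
\gamma(1) = -0.6358

Multiply the model equation by X_{t-k} and take expectations. With theta_0 = psi_0 = 1 and psi_j the MA(infinity) weights, this gives
  gamma(k) - sum_i phi_i gamma(k-i) = c_k,
  c_k = sigma^2 * sum_{j=k..q} theta_j psi_{j-k}   (c_k = 0 for k > q),
using gamma(-m) = gamma(m).
Pure AR (q = 0): c_0 = sigma^2 = 2, c_k = 0 for k >= 1.
Equations for k = 0 and k = 1 (AR order 1):
  gamma(0) = phi_1 gamma(1) + c_0
  gamma(1) = phi_1 gamma(0) + c_1
Substituting the second into the first: gamma(0) (1 - phi_1^2) = c_0 + phi_1 c_1, so
  gamma(0) = c_0 / (1 - phi_1^2) = 2 / (1 - (-0.291)^2) = 2 / 0.915319 = 2.185031.
  gamma(1) = phi_1 gamma(0) = (-0.291)(2.185031) = -0.635844.
Therefore gamma(1) = -0.6358 (to 4 decimal places).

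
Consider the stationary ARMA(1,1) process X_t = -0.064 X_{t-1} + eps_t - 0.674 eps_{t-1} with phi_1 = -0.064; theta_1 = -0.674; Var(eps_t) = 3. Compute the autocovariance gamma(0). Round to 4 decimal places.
\gamma(0) = 4.6407

Multiply the model equation by X_{t-k} and take expectations. With theta_0 = psi_0 = 1 and psi_j the MA(infinity) weights, this gives
  gamma(k) - sum_i phi_i gamma(k-i) = c_k,
  c_k = sigma^2 * sum_{j=k..q} theta_j psi_{j-k}   (c_k = 0 for k > q),
using gamma(-m) = gamma(m).
psi-weights needed (psi_j = theta_j + sum_i phi_i psi_{j-i}):
  psi_1 = theta_1 + phi_1 = -0.674 + (-0.064) = -0.738
Right-hand sides:
  c_0 = sigma^2 (1 + theta_1 psi_1) = 3 * (1 + (-0.674)(-0.738)) = 3 * 1.497412 = 4.492236
  c_1 = sigma^2 theta_1 = 3 * (-0.674) = -2.022
  c_2 = 0
Equations for k = 0 and k = 1 (AR order 1):
  gamma(0) = phi_1 gamma(1) + c_0
  gamma(1) = phi_1 gamma(0) + c_1
Substituting the second into the first: gamma(0) (1 - phi_1^2) = c_0 + phi_1 c_1, so
  gamma(0) = (c_0 + phi_1 c_1) / (1 - phi_1^2) = (4.492236 + (-0.064)(-2.022)) / (1 - (-0.064)^2) = 4.621644 / 0.995904 = 4.640652.
Therefore gamma(0) = 4.6407 (to 4 decimal places).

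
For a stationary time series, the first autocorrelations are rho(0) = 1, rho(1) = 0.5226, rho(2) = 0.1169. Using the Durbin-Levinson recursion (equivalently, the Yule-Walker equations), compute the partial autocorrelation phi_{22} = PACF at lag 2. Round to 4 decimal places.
\phi_{22} = -0.2149

The PACF at lag k is phi_{kk}, the last component of the solution
to the Yule-Walker system G_k phi = r_k where
  (G_k)_{ij} = rho(|i - j|), (r_k)_i = rho(i), i,j = 1..k.
Equivalently, Durbin-Levinson gives phi_{kk} iteratively:
  phi_{11} = rho(1)
  phi_{kk} = [rho(k) - sum_{j=1..k-1} phi_{k-1,j} rho(k-j)]
            / [1 - sum_{j=1..k-1} phi_{k-1,j} rho(j)],
  phi_{k,j} = phi_{k-1,j} - phi_{kk} phi_{k-1,k-j},  j = 1..k-1.
Step k = 1:
  phi_11 = rho(1) = 0.5226.
Step k = 2:
  phi_22 = [rho(2) - phi_11 rho(1)] / [1 - phi_11 rho(1)] = [0.1169 - (0.5226)(0.5226)] / [1 - (0.5226)(0.5226)]
         = -0.15621076 / 0.72688924 = -0.2149.
Therefore phi_{22} = -0.2149.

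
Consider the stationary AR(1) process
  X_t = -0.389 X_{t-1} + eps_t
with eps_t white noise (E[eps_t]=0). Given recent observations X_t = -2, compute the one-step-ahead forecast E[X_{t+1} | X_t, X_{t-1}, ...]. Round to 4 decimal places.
E[X_{t+1} \mid \mathcal F_t] = 0.7780

For an AR(p) model X_t = c + sum_i phi_i X_{t-i} + eps_t, the
one-step-ahead conditional mean is
  E[X_{t+1} | X_t, ...] = c + sum_i phi_i X_{t+1-i}.
Substitute known values:
  E[X_{t+1} | ...] = (-0.389) * (-2)
                   = 0.7780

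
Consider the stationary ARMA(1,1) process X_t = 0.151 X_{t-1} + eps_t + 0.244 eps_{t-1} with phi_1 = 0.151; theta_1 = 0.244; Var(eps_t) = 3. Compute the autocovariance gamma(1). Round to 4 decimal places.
\gamma(1) = 1.2573

Multiply the model equation by X_{t-k} and take expectations. With theta_0 = psi_0 = 1 and psi_j the MA(infinity) weights, this gives
  gamma(k) - sum_i phi_i gamma(k-i) = c_k,
  c_k = sigma^2 * sum_{j=k..q} theta_j psi_{j-k}   (c_k = 0 for k > q),
using gamma(-m) = gamma(m).
psi-weights needed (psi_j = theta_j + sum_i phi_i psi_{j-i}):
  psi_1 = theta_1 + phi_1 = 0.244 + (0.151) = 0.395
Right-hand sides:
  c_0 = sigma^2 (1 + theta_1 psi_1) = 3 * (1 + (0.244)(0.395)) = 3 * 1.09638 = 3.28914
  c_1 = sigma^2 theta_1 = 3 * (0.244) = 0.732
  c_2 = 0
Equations for k = 0 and k = 1 (AR order 1):
  gamma(0) = phi_1 gamma(1) + c_0
  gamma(1) = phi_1 gamma(0) + c_1
Substituting the second into the first: gamma(0) (1 - phi_1^2) = c_0 + phi_1 c_1, so
  gamma(0) = (c_0 + phi_1 c_1) / (1 - phi_1^2) = (3.28914 + (0.151)(0.732)) / (1 - (0.151)^2) = 3.399672 / 0.977199 = 3.478997.
  gamma(1) = phi_1 gamma(0) + c_1 = (0.151)(3.478997) + (0.732) = 1.257328.
Therefore gamma(1) = 1.2573 (to 4 decimal places).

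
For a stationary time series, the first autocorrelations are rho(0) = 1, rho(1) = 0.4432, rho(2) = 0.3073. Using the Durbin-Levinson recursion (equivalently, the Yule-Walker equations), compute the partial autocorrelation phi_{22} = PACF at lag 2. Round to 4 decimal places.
\phi_{22} = 0.1380

The PACF at lag k is phi_{kk}, the last component of the solution
to the Yule-Walker system G_k phi = r_k where
  (G_k)_{ij} = rho(|i - j|), (r_k)_i = rho(i), i,j = 1..k.
Equivalently, Durbin-Levinson gives phi_{kk} iteratively:
  phi_{11} = rho(1)
  phi_{kk} = [rho(k) - sum_{j=1..k-1} phi_{k-1,j} rho(k-j)]
            / [1 - sum_{j=1..k-1} phi_{k-1,j} rho(j)],
  phi_{k,j} = phi_{k-1,j} - phi_{kk} phi_{k-1,k-j},  j = 1..k-1.
Step k = 1:
  phi_11 = rho(1) = 0.4432.
Step k = 2:
  phi_22 = [rho(2) - phi_11 rho(1)] / [1 - phi_11 rho(1)] = [0.3073 - (0.4432)(0.4432)] / [1 - (0.4432)(0.4432)]
         = 0.11087376 / 0.80357376 = 0.138.
Therefore phi_{22} = 0.1380.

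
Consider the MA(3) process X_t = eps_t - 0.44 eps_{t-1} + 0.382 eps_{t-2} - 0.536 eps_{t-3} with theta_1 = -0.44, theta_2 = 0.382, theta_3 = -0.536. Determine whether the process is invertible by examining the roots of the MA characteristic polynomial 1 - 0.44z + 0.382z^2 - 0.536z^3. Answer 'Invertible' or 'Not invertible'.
\text{Invertible}

The MA(q) characteristic polynomial is P(z) = 1 - 0.44z + 0.382z^2 - 0.536z^3.
Invertibility requires all roots to lie outside the unit circle, i.e. |z| > 1 for every root.
Degree 3: look for a simple real root z0 first, then factor out (1 - z/z0) and solve the remaining quadratic.
Testing z0 = 1.25: P(1.25) = 1 + (-0.44)(1.25) + (0.382)(1.25)^2 + (-0.536)(1.25)^3
  = 1 + (-0.55) + (0.596875) + (-1.046875) = 0.  So z_0 = 1.25 is a root, |z_0| = 1.25.
Divide out the factor (1 - 0.8 z) = (1 - z/z0) (since 1/z0 = 0.8):
  P(z) = (1 - 0.8 z)(1 + (0.36) z + (0.67) z^2)
  [check: z-coef 0.36 - (0.8) = -0.44; z^2-coef 0.67 - (0.8)(0.36) = 0.382; z^3-coef -(0.8)(0.67) = -0.536.]
Remaining roots from the quadratic factor 1 + (0.36) z + (0.67) z^2:
  Set 1 + (0.36) z + (0.67) z^2 = 0, i.e. a z^2 + b z + c = 0 with a = 0.67, b = 0.36, c = 1.
  Discriminant D = b^2 - 4ac = (0.36)^2 - 4*(0.67)*1 = 0.1296 - (2.68) = -2.5504.
  D < 0, so the roots are the complex-conjugate pair z = (-b +/- i sqrt(-D)) / (2a) = -0.2687 +/- 1.1918i.
  For a conjugate pair |z|^2 = z * conj(z) = (product of roots) = c/a = 1/(0.67) = 1.492537, so |z| = sqrt(1.492537) = 1.2217 for both roots.
Moduli of all roots: 1.2500, 1.2217, 1.2217.
All moduli strictly greater than 1? Yes.
Verdict: Invertible.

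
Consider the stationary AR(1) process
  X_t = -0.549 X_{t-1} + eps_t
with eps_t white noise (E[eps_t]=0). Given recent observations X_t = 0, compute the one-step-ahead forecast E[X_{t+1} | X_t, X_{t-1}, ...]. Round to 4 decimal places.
E[X_{t+1} \mid \mathcal F_t] = 0.0000

For an AR(p) model X_t = c + sum_i phi_i X_{t-i} + eps_t, the
one-step-ahead conditional mean is
  E[X_{t+1} | X_t, ...] = c + sum_i phi_i X_{t+1-i}.
Substitute known values:
  E[X_{t+1} | ...] = (-0.549) * (0)
                   = 0.0000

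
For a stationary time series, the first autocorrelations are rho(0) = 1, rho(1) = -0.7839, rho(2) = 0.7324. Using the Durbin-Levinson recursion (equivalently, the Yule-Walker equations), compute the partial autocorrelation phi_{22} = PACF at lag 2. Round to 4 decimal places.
\phi_{22} = 0.3058

The PACF at lag k is phi_{kk}, the last component of the solution
to the Yule-Walker system G_k phi = r_k where
  (G_k)_{ij} = rho(|i - j|), (r_k)_i = rho(i), i,j = 1..k.
Equivalently, Durbin-Levinson gives phi_{kk} iteratively:
  phi_{11} = rho(1)
  phi_{kk} = [rho(k) - sum_{j=1..k-1} phi_{k-1,j} rho(k-j)]
            / [1 - sum_{j=1..k-1} phi_{k-1,j} rho(j)],
  phi_{k,j} = phi_{k-1,j} - phi_{kk} phi_{k-1,k-j},  j = 1..k-1.
Step k = 1:
  phi_11 = rho(1) = -0.7839.
Step k = 2:
  phi_22 = [rho(2) - phi_11 rho(1)] / [1 - phi_11 rho(1)] = [0.7324 - (-0.7839)(-0.7839)] / [1 - (-0.7839)(-0.7839)]
         = 0.11790079 / 0.38550079 = 0.3058.
Therefore phi_{22} = 0.3058.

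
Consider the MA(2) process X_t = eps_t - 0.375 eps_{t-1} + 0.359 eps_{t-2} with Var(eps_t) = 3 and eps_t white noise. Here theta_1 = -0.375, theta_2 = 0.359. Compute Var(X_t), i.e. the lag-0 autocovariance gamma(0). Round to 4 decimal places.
\gamma(0) = 3.8085

For an MA(q) process X_t = eps_t + sum_i theta_i eps_{t-i} with
Var(eps_t) = sigma^2, the variance is
  gamma(0) = sigma^2 * (1 + sum_i theta_i^2).
  sum_i theta_i^2 = (-0.375)^2 + (0.359)^2 = 0.140625 + 0.128881 = 0.269506.
  gamma(0) = 3 * (1 + 0.269506) = 3 * 1.269506 = 3.808518, which rounds to 3.8085.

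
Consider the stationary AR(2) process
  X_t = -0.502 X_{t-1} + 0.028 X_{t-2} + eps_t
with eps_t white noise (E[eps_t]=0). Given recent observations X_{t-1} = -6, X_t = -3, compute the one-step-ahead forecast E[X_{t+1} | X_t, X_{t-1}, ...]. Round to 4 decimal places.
E[X_{t+1} \mid \mathcal F_t] = 1.3380

For an AR(p) model X_t = c + sum_i phi_i X_{t-i} + eps_t, the
one-step-ahead conditional mean is
  E[X_{t+1} | X_t, ...] = c + sum_i phi_i X_{t+1-i}.
Substitute known values:
  E[X_{t+1} | ...] = (-0.502) * (-3) + (0.028) * (-6)
                   = 1.3380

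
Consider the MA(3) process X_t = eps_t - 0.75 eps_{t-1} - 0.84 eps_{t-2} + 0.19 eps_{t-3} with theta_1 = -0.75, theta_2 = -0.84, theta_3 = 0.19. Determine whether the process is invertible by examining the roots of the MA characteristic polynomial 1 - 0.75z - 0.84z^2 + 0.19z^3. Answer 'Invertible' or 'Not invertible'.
\text{Not invertible}

The MA(q) characteristic polynomial is P(z) = 1 - 0.75z - 0.84z^2 + 0.19z^3.
Invertibility requires all roots to lie outside the unit circle, i.e. |z| > 1 for every root.
Degree 3: look for a simple real root z0 first, then factor out (1 - z/z0) and solve the remaining quadratic.
Testing z0 = 5: P(5) = 1 + (-0.75)(5) + (-0.84)(5)^2 + (0.19)(5)^3
  = 1 + (-3.75) + (-21) + (23.75) = 0.  So z_0 = 5 is a root, |z_0| = 5.
Divide out the factor (1 - 0.2 z) = (1 - z/z0) (since 1/z0 = 0.2):
  P(z) = (1 - 0.2 z)(1 + (-0.55) z + (-0.95) z^2)
  [check: z-coef -0.55 - (0.2) = -0.75; z^2-coef -0.95 - (0.2)(-0.55) = -0.84; z^3-coef -(0.2)(-0.95) = 0.19.]
Remaining roots from the quadratic factor 1 + (-0.55) z + (-0.95) z^2:
  Set 1 + (-0.55) z + (-0.95) z^2 = 0, i.e. a z^2 + b z + c = 0 with a = -0.95, b = -0.55, c = 1.
  Discriminant D = b^2 - 4ac = (-0.55)^2 - 4*(-0.95)*1 = 0.3025 - (-3.8) = 4.1025.
  D >= 0, so the roots are real: z = (-b +/- sqrt(D)) / (2a) = (0.55 +/- 2.025463) / (-1.9).
    z_1 = (0.55 + 2.025463) / (-1.9) = -1.3555,   |z_1| = 1.3555.
    z_2 = (0.55 - 2.025463) / (-1.9) = 0.7766,   |z_2| = 0.7766.
Moduli of all roots: 5.0000, 1.3555, 0.7766.
All moduli strictly greater than 1? No.
Verdict: Not invertible.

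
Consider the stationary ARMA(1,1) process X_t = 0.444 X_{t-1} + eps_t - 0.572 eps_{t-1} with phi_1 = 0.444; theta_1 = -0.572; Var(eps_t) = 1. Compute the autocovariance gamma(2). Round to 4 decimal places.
\gamma(2) = -0.0528

Multiply the model equation by X_{t-k} and take expectations. With theta_0 = psi_0 = 1 and psi_j the MA(infinity) weights, this gives
  gamma(k) - sum_i phi_i gamma(k-i) = c_k,
  c_k = sigma^2 * sum_{j=k..q} theta_j psi_{j-k}   (c_k = 0 for k > q),
using gamma(-m) = gamma(m).
psi-weights needed (psi_j = theta_j + sum_i phi_i psi_{j-i}):
  psi_1 = theta_1 + phi_1 = -0.572 + (0.444) = -0.128
Right-hand sides:
  c_0 = sigma^2 (1 + theta_1 psi_1) = 1 * (1 + (-0.572)(-0.128)) = 1 * 1.073216 = 1.073216
  c_1 = sigma^2 theta_1 = 1 * (-0.572) = -0.572
  c_2 = 0
Equations for k = 0 and k = 1 (AR order 1):
  gamma(0) = phi_1 gamma(1) + c_0
  gamma(1) = phi_1 gamma(0) + c_1
Substituting the second into the first: gamma(0) (1 - phi_1^2) = c_0 + phi_1 c_1, so
  gamma(0) = (c_0 + phi_1 c_1) / (1 - phi_1^2) = (1.073216 + (0.444)(-0.572)) / (1 - (0.444)^2) = 0.819248 / 0.802864 = 1.020407.
  gamma(1) = phi_1 gamma(0) + c_1 = (0.444)(1.020407) + (-0.572) = -0.118939.
For k = 2 (> q): gamma(2) = phi_1 gamma(1) = (0.444)(-0.118939) = -0.052809.
Therefore gamma(2) = -0.0528 (to 4 decimal places).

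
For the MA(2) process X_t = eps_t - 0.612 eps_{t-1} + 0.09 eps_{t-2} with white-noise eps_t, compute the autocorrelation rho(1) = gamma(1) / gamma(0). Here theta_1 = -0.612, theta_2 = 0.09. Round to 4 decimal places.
\rho(1) = -0.4825

For an MA(q) process with theta_0 = 1, the autocovariance is
  gamma(k) = sigma^2 * sum_{i=0..q-k} theta_i * theta_{i+k},
and rho(k) = gamma(k) / gamma(0). Sigma^2 cancels.
  numerator   = (1)*(-0.612) + (-0.612)*(0.09) = -0.66708.
  denominator = (1)^2 + (-0.612)^2 + (0.09)^2 = 1.382644.
  rho(1) = -0.66708 / 1.382644 = -0.4825.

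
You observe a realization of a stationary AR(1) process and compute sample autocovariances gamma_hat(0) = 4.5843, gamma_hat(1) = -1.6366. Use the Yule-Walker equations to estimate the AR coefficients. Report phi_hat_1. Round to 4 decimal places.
\hat\phi_{1} = -0.3570

The Yule-Walker equations for an AR(p) process read, in matrix form,
  Gamma_p phi = r_p,   with   (Gamma_p)_{ij} = gamma(|i - j|),
                       (r_p)_i = gamma(i),   i,j = 1..p.
Substitute the sample gammas (Toeplitz matrix and right-hand side of size 1):
  Gamma_p = [[4.5843]]
  r_p     = [-1.6366]
With p = 1 this is the single equation gamma(0) phi_1 = gamma(1):
  phi_hat_1 = gamma(1) / gamma(0) = -1.6366 / 4.5843 = -0.3570.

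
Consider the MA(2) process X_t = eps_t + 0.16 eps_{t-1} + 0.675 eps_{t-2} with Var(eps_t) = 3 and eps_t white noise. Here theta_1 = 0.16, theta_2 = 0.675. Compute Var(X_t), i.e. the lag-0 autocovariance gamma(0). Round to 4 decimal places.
\gamma(0) = 4.4437

For an MA(q) process X_t = eps_t + sum_i theta_i eps_{t-i} with
Var(eps_t) = sigma^2, the variance is
  gamma(0) = sigma^2 * (1 + sum_i theta_i^2).
  sum_i theta_i^2 = (0.16)^2 + (0.675)^2 = 0.0256 + 0.455625 = 0.481225.
  gamma(0) = 3 * (1 + 0.481225) = 3 * 1.481225 = 4.443675, which rounds to 4.4437.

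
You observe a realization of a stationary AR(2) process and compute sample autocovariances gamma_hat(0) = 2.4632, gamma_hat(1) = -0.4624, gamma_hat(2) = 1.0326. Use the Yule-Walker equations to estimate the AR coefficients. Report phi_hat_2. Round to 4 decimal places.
\hat\phi_{2} = 0.3980

The Yule-Walker equations for an AR(p) process read, in matrix form,
  Gamma_p phi = r_p,   with   (Gamma_p)_{ij} = gamma(|i - j|),
                       (r_p)_i = gamma(i),   i,j = 1..p.
Substitute the sample gammas (Toeplitz matrix and right-hand side of size 2):
  Gamma_p = [[2.4632, -0.4624], [-0.4624, 2.4632]]
  r_p     = [-0.4624, 1.0326]
Written out:
  2.4632 phi_1 - 0.4624 phi_2 = -0.4624
  -0.4624 phi_1 + 2.4632 phi_2 = 1.0326
Solve by Cramer's rule:
  det = gamma(0)^2 - gamma(1)^2 = (2.4632)^2 - (-0.4624)^2 = 6.06735424 - 0.21381376 = 5.85354048
  phi_hat_1 = [gamma(1) gamma(0) - gamma(1) gamma(2)] / det = [(-0.4624)(2.4632) - (-0.4624)(1.0326)] / 5.85354048 = -0.66150944 / 5.85354048 = -0.113
  phi_hat_2 = [gamma(0) gamma(2) - gamma(1)^2] / det = [(2.4632)(1.0326) - (-0.4624)^2] / 5.85354048 = 2.32968656 / 5.85354048 = 0.398
So phi_hat = [-0.1130, 0.3980].
Therefore phi_hat_2 = 0.3980.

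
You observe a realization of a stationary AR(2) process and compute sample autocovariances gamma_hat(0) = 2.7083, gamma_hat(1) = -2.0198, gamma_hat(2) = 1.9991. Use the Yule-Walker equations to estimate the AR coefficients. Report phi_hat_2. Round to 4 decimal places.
\hat\phi_{2} = 0.4100

The Yule-Walker equations for an AR(p) process read, in matrix form,
  Gamma_p phi = r_p,   with   (Gamma_p)_{ij} = gamma(|i - j|),
                       (r_p)_i = gamma(i),   i,j = 1..p.
Substitute the sample gammas (Toeplitz matrix and right-hand side of size 2):
  Gamma_p = [[2.7083, -2.0198], [-2.0198, 2.7083]]
  r_p     = [-2.0198, 1.9991]
Written out:
  2.7083 phi_1 - 2.0198 phi_2 = -2.0198
  -2.0198 phi_1 + 2.7083 phi_2 = 1.9991
Solve by Cramer's rule:
  det = gamma(0)^2 - gamma(1)^2 = (2.7083)^2 - (-2.0198)^2 = 7.33488889 - 4.07959204 = 3.25529685
  phi_hat_1 = [gamma(1) gamma(0) - gamma(1) gamma(2)] / det = [(-2.0198)(2.7083) - (-2.0198)(1.9991)] / 3.25529685 = -1.43244216 / 3.25529685 = -0.44
  phi_hat_2 = [gamma(0) gamma(2) - gamma(1)^2] / det = [(2.7083)(1.9991) - (-2.0198)^2] / 3.25529685 = 1.33457049 / 3.25529685 = 0.41
So phi_hat = [-0.4400, 0.4100].
Therefore phi_hat_2 = 0.4100.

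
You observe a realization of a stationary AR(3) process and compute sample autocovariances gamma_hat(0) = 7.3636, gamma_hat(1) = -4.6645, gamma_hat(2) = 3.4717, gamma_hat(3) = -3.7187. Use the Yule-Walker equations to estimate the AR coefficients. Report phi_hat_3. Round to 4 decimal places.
\hat\phi_{3} = -0.2830

The Yule-Walker equations for an AR(p) process read, in matrix form,
  Gamma_p phi = r_p,   with   (Gamma_p)_{ij} = gamma(|i - j|),
                       (r_p)_i = gamma(i),   i,j = 1..p.
Substitute the sample gammas (Toeplitz matrix and right-hand side of size 3):
  Gamma_p = [[7.3636, -4.6645, 3.4717], [-4.6645, 7.3636, -4.6645], [3.4717, -4.6645, 7.3636]]
  r_p     = [-4.6645, 3.4717, -3.7187]
Written out (R1..R3):
  (R1) 7.3636 phi_1 - 4.6645 phi_2 + 3.4717 phi_3 = -4.6645
  (R2) -4.6645 phi_1 + 7.3636 phi_2 - 4.6645 phi_3 = 3.4717
  (R3) 3.4717 phi_1 - 4.6645 phi_2 + 7.3636 phi_3 = -3.7187
Gaussian elimination:
  R2 <- R2 - (-4.6645/7.3636) R1 = R2 - (-0.633454) R1:  4.408855 phi_2 - 2.465339 phi_3 = 0.516955
  R3 <- R3 - (3.4717/7.3636) R1 = R3 - (0.471468) R1:  -2.465339 phi_2 + 5.726805 phi_3 = -1.519539
  R3 <- R3 - (-2.465339/4.408855) R2 = R3 - (-0.559179) R2:  4.34824 phi_3 = -1.230468
Back-substitution:
  phi_hat_3 = -1.230468 / 4.34824 = -0.282981
  phi_hat_2 = (0.516955 - (-2.465339)(-0.282981)) / 4.408855 = -0.040983
  phi_hat_1 = (-4.6645 - (-4.6645)(-0.040983) - (3.4717)(-0.282981)) / 7.3636 = -0.525998
So phi_hat = [-0.5260, -0.0410, -0.2830].
Therefore phi_hat_3 = -0.2830.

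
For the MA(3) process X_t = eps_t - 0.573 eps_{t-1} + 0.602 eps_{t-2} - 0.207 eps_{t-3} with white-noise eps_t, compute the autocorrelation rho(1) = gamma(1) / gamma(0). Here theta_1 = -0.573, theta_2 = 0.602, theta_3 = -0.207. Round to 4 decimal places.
\rho(1) = -0.6014

For an MA(q) process with theta_0 = 1, the autocovariance is
  gamma(k) = sigma^2 * sum_{i=0..q-k} theta_i * theta_{i+k},
and rho(k) = gamma(k) / gamma(0). Sigma^2 cancels.
  numerator   = (1)*(-0.573) + (-0.573)*(0.602) + (0.602)*(-0.207) = -1.04256.
  denominator = (1)^2 + (-0.573)^2 + (0.602)^2 + (-0.207)^2 = 1.733582.
  rho(1) = -1.04256 / 1.733582 = -0.6014.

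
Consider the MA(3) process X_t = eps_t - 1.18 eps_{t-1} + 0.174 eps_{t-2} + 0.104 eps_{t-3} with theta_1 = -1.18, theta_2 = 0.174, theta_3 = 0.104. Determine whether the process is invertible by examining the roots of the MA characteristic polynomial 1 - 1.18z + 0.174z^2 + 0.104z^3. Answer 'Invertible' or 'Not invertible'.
\text{Invertible}

The MA(q) characteristic polynomial is P(z) = 1 - 1.18z + 0.174z^2 + 0.104z^3.
Invertibility requires all roots to lie outside the unit circle, i.e. |z| > 1 for every root.
Degree 3: look for a simple real root z0 first, then factor out (1 - z/z0) and solve the remaining quadratic.
Testing z0 = 1.25: P(1.25) = 1 + (-1.18)(1.25) + (0.174)(1.25)^2 + (0.104)(1.25)^3
  = 1 + (-1.475) + (0.271875) + (0.203125) = 0.  So z_0 = 1.25 is a root, |z_0| = 1.25.
Divide out the factor (1 - 0.8 z) = (1 - z/z0) (since 1/z0 = 0.8):
  P(z) = (1 - 0.8 z)(1 + (-0.38) z + (-0.13) z^2)
  [check: z-coef -0.38 - (0.8) = -1.18; z^2-coef -0.13 - (0.8)(-0.38) = 0.174; z^3-coef -(0.8)(-0.13) = 0.104.]
Remaining roots from the quadratic factor 1 + (-0.38) z + (-0.13) z^2:
  Set 1 + (-0.38) z + (-0.13) z^2 = 0, i.e. a z^2 + b z + c = 0 with a = -0.13, b = -0.38, c = 1.
  Discriminant D = b^2 - 4ac = (-0.38)^2 - 4*(-0.13)*1 = 0.1444 - (-0.52) = 0.6644.
  D >= 0, so the roots are real: z = (-b +/- sqrt(D)) / (2a) = (0.38 +/- 0.815107) / (-0.26).
    z_1 = (0.38 + 0.815107) / (-0.26) = -4.5966,   |z_1| = 4.5966.
    z_2 = (0.38 - 0.815107) / (-0.26) = 1.6735,   |z_2| = 1.6735.
Moduli of all roots: 1.2500, 4.5966, 1.6735.
All moduli strictly greater than 1? Yes.
Verdict: Invertible.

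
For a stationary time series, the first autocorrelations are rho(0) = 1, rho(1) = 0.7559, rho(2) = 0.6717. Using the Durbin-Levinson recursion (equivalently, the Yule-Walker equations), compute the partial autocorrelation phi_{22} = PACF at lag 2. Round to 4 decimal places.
\phi_{22} = 0.2340

The PACF at lag k is phi_{kk}, the last component of the solution
to the Yule-Walker system G_k phi = r_k where
  (G_k)_{ij} = rho(|i - j|), (r_k)_i = rho(i), i,j = 1..k.
Equivalently, Durbin-Levinson gives phi_{kk} iteratively:
  phi_{11} = rho(1)
  phi_{kk} = [rho(k) - sum_{j=1..k-1} phi_{k-1,j} rho(k-j)]
            / [1 - sum_{j=1..k-1} phi_{k-1,j} rho(j)],
  phi_{k,j} = phi_{k-1,j} - phi_{kk} phi_{k-1,k-j},  j = 1..k-1.
Step k = 1:
  phi_11 = rho(1) = 0.7559.
Step k = 2:
  phi_22 = [rho(2) - phi_11 rho(1)] / [1 - phi_11 rho(1)] = [0.6717 - (0.7559)(0.7559)] / [1 - (0.7559)(0.7559)]
         = 0.10031519 / 0.42861519 = 0.234.
Therefore phi_{22} = 0.2340.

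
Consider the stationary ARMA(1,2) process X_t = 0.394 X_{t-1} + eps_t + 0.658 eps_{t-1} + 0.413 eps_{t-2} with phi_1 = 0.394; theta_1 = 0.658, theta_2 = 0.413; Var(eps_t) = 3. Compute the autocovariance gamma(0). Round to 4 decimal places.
\gamma(0) = 8.7518

Multiply the model equation by X_{t-k} and take expectations. With theta_0 = psi_0 = 1 and psi_j the MA(infinity) weights, this gives
  gamma(k) - sum_i phi_i gamma(k-i) = c_k,
  c_k = sigma^2 * sum_{j=k..q} theta_j psi_{j-k}   (c_k = 0 for k > q),
using gamma(-m) = gamma(m).
psi-weights needed (psi_j = theta_j + sum_i phi_i psi_{j-i}):
  psi_1 = theta_1 + phi_1 = 0.658 + (0.394) = 1.052
  psi_2 = theta_2 + phi_1 psi_1 = 0.413 + (0.394)(1.052) = 0.827488
Right-hand sides:
  c_0 = sigma^2 (1 + theta_1 psi_1 + theta_2 psi_2) = 3 * (1 + (0.658)(1.052) + (0.413)(0.827488)) = 3 * 2.033969 = 6.101906
  c_1 = sigma^2 (theta_1 + theta_2 psi_1) = 3 * (0.658 + (0.413)(1.052)) = 3.277428
  c_2 = sigma^2 theta_2 = 3 * (0.413) = 1.239
Equations for k = 0 and k = 1 (AR order 1):
  gamma(0) = phi_1 gamma(1) + c_0
  gamma(1) = phi_1 gamma(0) + c_1
Substituting the second into the first: gamma(0) (1 - phi_1^2) = c_0 + phi_1 c_1, so
  gamma(0) = (c_0 + phi_1 c_1) / (1 - phi_1^2) = (6.101906 + (0.394)(3.277428)) / (1 - (0.394)^2) = 7.393212 / 0.844764 = 8.751808.
Therefore gamma(0) = 8.7518 (to 4 decimal places).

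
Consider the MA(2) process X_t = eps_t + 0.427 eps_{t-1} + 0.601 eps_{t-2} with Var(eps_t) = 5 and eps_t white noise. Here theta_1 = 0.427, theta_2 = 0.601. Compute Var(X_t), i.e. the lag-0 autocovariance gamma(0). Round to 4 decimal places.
\gamma(0) = 7.7177

For an MA(q) process X_t = eps_t + sum_i theta_i eps_{t-i} with
Var(eps_t) = sigma^2, the variance is
  gamma(0) = sigma^2 * (1 + sum_i theta_i^2).
  sum_i theta_i^2 = (0.427)^2 + (0.601)^2 = 0.182329 + 0.361201 = 0.54353.
  gamma(0) = 5 * (1 + 0.54353) = 5 * 1.54353 = 7.71765, which rounds to 7.7177.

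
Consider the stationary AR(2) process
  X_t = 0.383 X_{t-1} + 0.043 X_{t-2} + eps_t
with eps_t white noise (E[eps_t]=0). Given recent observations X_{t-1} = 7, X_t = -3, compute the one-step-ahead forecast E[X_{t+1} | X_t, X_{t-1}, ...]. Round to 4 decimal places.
E[X_{t+1} \mid \mathcal F_t] = -0.8480

For an AR(p) model X_t = c + sum_i phi_i X_{t-i} + eps_t, the
one-step-ahead conditional mean is
  E[X_{t+1} | X_t, ...] = c + sum_i phi_i X_{t+1-i}.
Substitute known values:
  E[X_{t+1} | ...] = (0.383) * (-3) + (0.043) * (7)
                   = -0.8480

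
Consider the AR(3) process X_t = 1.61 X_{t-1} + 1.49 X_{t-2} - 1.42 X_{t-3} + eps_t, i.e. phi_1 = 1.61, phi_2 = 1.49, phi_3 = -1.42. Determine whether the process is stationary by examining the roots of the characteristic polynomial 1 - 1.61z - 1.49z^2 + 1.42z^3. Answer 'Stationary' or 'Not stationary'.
\text{Not stationary}

The AR(p) characteristic polynomial is P(z) = 1 - 1.61z - 1.49z^2 + 1.42z^3.
Stationarity requires all roots to lie outside the unit circle, i.e. |z| > 1 for every root.
Degree 3: look for a simple real root z0 first, then factor out (1 - z/z0) and solve the remaining quadratic.
Testing z0 = 0.5: P(0.5) = 1 + (-1.61)(0.5) + (-1.49)(0.5)^2 + (1.42)(0.5)^3
  = 1 + (-0.805) + (-0.3725) + (0.1775) = 0.  So z_0 = 0.5 is a root, |z_0| = 0.5.
Divide out the factor (1 - 2 z) = (1 - z/z0) (since 1/z0 = 2):
  P(z) = (1 - 2 z)(1 + (0.39) z + (-0.71) z^2)
  [check: z-coef 0.39 - (2) = -1.61; z^2-coef -0.71 - (2)(0.39) = -1.49; z^3-coef -(2)(-0.71) = 1.42.]
Remaining roots from the quadratic factor 1 + (0.39) z + (-0.71) z^2:
  Set 1 + (0.39) z + (-0.71) z^2 = 0, i.e. a z^2 + b z + c = 0 with a = -0.71, b = 0.39, c = 1.
  Discriminant D = b^2 - 4ac = (0.39)^2 - 4*(-0.71)*1 = 0.1521 - (-2.84) = 2.9921.
  D >= 0, so the roots are real: z = (-b +/- sqrt(D)) / (2a) = (-0.39 +/- 1.729769) / (-1.42).
    z_1 = (-0.39 + 1.729769) / (-1.42) = -0.9435,   |z_1| = 0.9435.
    z_2 = (-0.39 - 1.729769) / (-1.42) = 1.4928,   |z_2| = 1.4928.
Moduli of all roots: 0.5000, 0.9435, 1.4928.
All moduli strictly greater than 1? No.
Verdict: Not stationary.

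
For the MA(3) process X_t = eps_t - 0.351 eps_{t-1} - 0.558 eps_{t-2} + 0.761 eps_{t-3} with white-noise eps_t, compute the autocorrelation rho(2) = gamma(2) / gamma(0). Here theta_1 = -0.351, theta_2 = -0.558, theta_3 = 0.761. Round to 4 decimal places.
\rho(2) = -0.4098

For an MA(q) process with theta_0 = 1, the autocovariance is
  gamma(k) = sigma^2 * sum_{i=0..q-k} theta_i * theta_{i+k},
and rho(k) = gamma(k) / gamma(0). Sigma^2 cancels.
  numerator   = (1)*(-0.558) + (-0.351)*(0.761) = -0.825111.
  denominator = (1)^2 + (-0.351)^2 + (-0.558)^2 + (0.761)^2 = 2.013686.
  rho(2) = -0.825111 / 2.013686 = -0.4098.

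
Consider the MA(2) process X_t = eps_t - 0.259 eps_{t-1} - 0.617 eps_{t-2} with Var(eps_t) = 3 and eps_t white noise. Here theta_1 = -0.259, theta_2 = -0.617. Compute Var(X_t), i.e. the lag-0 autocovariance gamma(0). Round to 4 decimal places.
\gamma(0) = 4.3433

For an MA(q) process X_t = eps_t + sum_i theta_i eps_{t-i} with
Var(eps_t) = sigma^2, the variance is
  gamma(0) = sigma^2 * (1 + sum_i theta_i^2).
  sum_i theta_i^2 = (-0.259)^2 + (-0.617)^2 = 0.067081 + 0.380689 = 0.44777.
  gamma(0) = 3 * (1 + 0.44777) = 3 * 1.44777 = 4.34331, which rounds to 4.3433.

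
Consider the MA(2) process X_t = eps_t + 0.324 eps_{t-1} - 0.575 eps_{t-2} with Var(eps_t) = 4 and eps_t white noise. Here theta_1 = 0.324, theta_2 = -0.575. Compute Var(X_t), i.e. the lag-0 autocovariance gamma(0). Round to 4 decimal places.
\gamma(0) = 5.7424

For an MA(q) process X_t = eps_t + sum_i theta_i eps_{t-i} with
Var(eps_t) = sigma^2, the variance is
  gamma(0) = sigma^2 * (1 + sum_i theta_i^2).
  sum_i theta_i^2 = (0.324)^2 + (-0.575)^2 = 0.104976 + 0.330625 = 0.435601.
  gamma(0) = 4 * (1 + 0.435601) = 4 * 1.435601 = 5.742404, which rounds to 5.7424.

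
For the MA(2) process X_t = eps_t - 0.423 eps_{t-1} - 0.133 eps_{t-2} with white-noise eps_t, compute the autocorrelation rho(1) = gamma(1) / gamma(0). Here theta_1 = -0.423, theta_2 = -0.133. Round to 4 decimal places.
\rho(1) = -0.3065

For an MA(q) process with theta_0 = 1, the autocovariance is
  gamma(k) = sigma^2 * sum_{i=0..q-k} theta_i * theta_{i+k},
and rho(k) = gamma(k) / gamma(0). Sigma^2 cancels.
  numerator   = (1)*(-0.423) + (-0.423)*(-0.133) = -0.366741.
  denominator = (1)^2 + (-0.423)^2 + (-0.133)^2 = 1.196618.
  rho(1) = -0.366741 / 1.196618 = -0.3065.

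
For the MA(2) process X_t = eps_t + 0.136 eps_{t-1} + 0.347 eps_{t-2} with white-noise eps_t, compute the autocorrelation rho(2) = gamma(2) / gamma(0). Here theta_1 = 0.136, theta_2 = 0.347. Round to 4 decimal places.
\rho(2) = 0.3047

For an MA(q) process with theta_0 = 1, the autocovariance is
  gamma(k) = sigma^2 * sum_{i=0..q-k} theta_i * theta_{i+k},
and rho(k) = gamma(k) / gamma(0). Sigma^2 cancels.
  numerator   = (1)*(0.347) = 0.347.
  denominator = (1)^2 + (0.136)^2 + (0.347)^2 = 1.138905.
  rho(2) = 0.347 / 1.138905 = 0.3047.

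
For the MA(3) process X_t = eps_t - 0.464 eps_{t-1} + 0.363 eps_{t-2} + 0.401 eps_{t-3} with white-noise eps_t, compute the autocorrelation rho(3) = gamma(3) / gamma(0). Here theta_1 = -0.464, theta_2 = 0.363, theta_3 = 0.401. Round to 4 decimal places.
\rho(3) = 0.2659

For an MA(q) process with theta_0 = 1, the autocovariance is
  gamma(k) = sigma^2 * sum_{i=0..q-k} theta_i * theta_{i+k},
and rho(k) = gamma(k) / gamma(0). Sigma^2 cancels.
  numerator   = (1)*(0.401) = 0.401.
  denominator = (1)^2 + (-0.464)^2 + (0.363)^2 + (0.401)^2 = 1.507866.
  rho(3) = 0.401 / 1.507866 = 0.2659.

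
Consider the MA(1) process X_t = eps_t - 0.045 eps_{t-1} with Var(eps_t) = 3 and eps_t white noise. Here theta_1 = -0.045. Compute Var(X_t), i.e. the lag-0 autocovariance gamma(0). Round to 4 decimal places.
\gamma(0) = 3.0061

For an MA(q) process X_t = eps_t + sum_i theta_i eps_{t-i} with
Var(eps_t) = sigma^2, the variance is
  gamma(0) = sigma^2 * (1 + sum_i theta_i^2).
  sum_i theta_i^2 = (-0.045)^2 = 0.002025.
  gamma(0) = 3 * (1 + 0.002025) = 3 * 1.002025 = 3.006075, which rounds to 3.0061.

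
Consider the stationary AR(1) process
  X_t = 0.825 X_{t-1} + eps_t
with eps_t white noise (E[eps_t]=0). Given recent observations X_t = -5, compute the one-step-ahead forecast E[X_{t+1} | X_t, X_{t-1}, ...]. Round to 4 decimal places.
E[X_{t+1} \mid \mathcal F_t] = -4.1250

For an AR(p) model X_t = c + sum_i phi_i X_{t-i} + eps_t, the
one-step-ahead conditional mean is
  E[X_{t+1} | X_t, ...] = c + sum_i phi_i X_{t+1-i}.
Substitute known values:
  E[X_{t+1} | ...] = (0.825) * (-5)
                   = -4.1250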